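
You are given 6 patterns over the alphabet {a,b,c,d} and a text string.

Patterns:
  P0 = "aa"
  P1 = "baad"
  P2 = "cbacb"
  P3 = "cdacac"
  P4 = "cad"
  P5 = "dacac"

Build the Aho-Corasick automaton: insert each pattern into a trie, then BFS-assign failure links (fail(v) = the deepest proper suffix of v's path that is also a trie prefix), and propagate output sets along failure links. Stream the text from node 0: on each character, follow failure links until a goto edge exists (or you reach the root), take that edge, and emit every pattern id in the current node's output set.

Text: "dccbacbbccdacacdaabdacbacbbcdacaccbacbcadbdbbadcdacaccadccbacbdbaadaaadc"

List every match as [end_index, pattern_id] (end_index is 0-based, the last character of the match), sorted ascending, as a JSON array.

Build automaton:
Trie nodes:
  n0 'ε': a→1 b→3 c→7 d→19
  n1 'a': a→2
  n2 'aa': ·  ←P0
  n3 'b': a→4
  n4 'ba': a→5
  n5 'baa': d→6
  n6 'baad': ·  ←P1
  n7 'c': a→17 b→8 d→12
  n8 'cb': a→9
  n9 'cba': c→10
  n10 'cbac': b→11
  n11 'cbacb': ·  ←P2
  n12 'cd': a→13
  n13 'cda': c→14
  n14 'cdac': a→15
  n15 'cdaca': c→16
  n16 'cdacac': ·  ←P3
  n17 'ca': d→18
  n18 'cad': ·  ←P4
  n19 'd': a→20
  n20 'da': c→21
  n21 'dac': a→22
  n22 'daca': c→23
  n23 'dacac': ·  ←P5

BFS fail/out derivation:
  fail(1) 'a': from fail(0)=0 chase 'a': 0 ⇒ 0;  out=∅∪out(0)=∅
  fail(3) 'b': from fail(0)=0 chase 'b': 0 ⇒ 0;  out=∅∪out(0)=∅
  fail(7) 'c': from fail(0)=0 chase 'c': 0 ⇒ 0;  out=∅∪out(0)=∅
  fail(19) 'd': from fail(0)=0 chase 'd': 0 ⇒ 0;  out=∅∪out(0)=∅
  fail(2) 'aa': from fail(1)=0 chase 'a': 0 ⇒ 1;  out={0}∪out(1)={0}
  fail(4) 'ba': from fail(3)=0 chase 'a': 0 ⇒ 1;  out=∅∪out(1)=∅
  fail(8) 'cb': from fail(7)=0 chase 'b': 0 ⇒ 3;  out=∅∪out(3)=∅
  fail(12) 'cd': from fail(7)=0 chase 'd': 0 ⇒ 19;  out=∅∪out(19)=∅
  fail(17) 'ca': from fail(7)=0 chase 'a': 0 ⇒ 1;  out=∅∪out(1)=∅
  fail(20) 'da': from fail(19)=0 chase 'a': 0 ⇒ 1;  out=∅∪out(1)=∅
  fail(5) 'baa': from fail(4)=1 chase 'a': 1 ⇒ 2;  out=∅∪out(2)={0}
  fail(9) 'cba': from fail(8)=3 chase 'a': 3 ⇒ 4;  out=∅∪out(4)=∅
  fail(13) 'cda': from fail(12)=19 chase 'a': 19 ⇒ 20;  out=∅∪out(20)=∅
  fail(18) 'cad': from fail(17)=1 chase 'd': 1→0 ⇒ 19;  out={4}∪out(19)={4}
  fail(21) 'dac': from fail(20)=1 chase 'c': 1→0 ⇒ 7;  out=∅∪out(7)=∅
  fail(6) 'baad': from fail(5)=2 chase 'd': 2→1→0 ⇒ 19;  out={1}∪out(19)={1}
  fail(10) 'cbac': from fail(9)=4 chase 'c': 4→1→0 ⇒ 7;  out=∅∪out(7)=∅
  fail(14) 'cdac': from fail(13)=20 chase 'c': 20 ⇒ 21;  out=∅∪out(21)=∅
  fail(22) 'daca': from fail(21)=7 chase 'a': 7 ⇒ 17;  out=∅∪out(17)=∅
  fail(11) 'cbacb': from fail(10)=7 chase 'b': 7 ⇒ 8;  out={2}∪out(8)={2}
  fail(15) 'cdaca': from fail(14)=21 chase 'a': 21 ⇒ 22;  out=∅∪out(22)=∅
  fail(23) 'dacac': from fail(22)=17 chase 'c': 17→1→0 ⇒ 7;  out={5}∪out(7)={5}
  fail(16) 'cdacac': from fail(15)=22 chase 'c': 22 ⇒ 23;  out={3}∪out(23)={3,5}

Scan:
i=0 'd': node 0→19
i=1 'c': node 19→7 (fail-walked)
i=2 'c': node 7→7 (fail-walked)
i=3 'b': node 7→8
i=4 'a': node 8→9
i=5 'c': node 9→10
i=6 'b': node 10→11  ** P2@[2:6]
i=7 'b': node 11→3 (fail-walked)
i=8 'c': node 3→7 (fail-walked)
i=9 'c': node 7→7 (fail-walked)
i=10 'd': node 7→12
i=11 'a': node 12→13
i=12 'c': node 13→14
i=13 'a': node 14→15
i=14 'c': node 15→16  ** P3@[9:14],P5@[10:14]
i=15 'd': node 16→12 (fail-walked)
i=16 'a': node 12→13
i=17 'a': node 13→2 (fail-walked)  ** P0@[16:17]
i=18 'b': node 2→3 (fail-walked)
i=19 'd': node 3→19 (fail-walked)
i=20 'a': node 19→20
i=21 'c': node 20→21
i=22 'b': node 21→8 (fail-walked)
i=23 'a': node 8→9
i=24 'c': node 9→10
i=25 'b': node 10→11  ** P2@[21:25]
i=26 'b': node 11→3 (fail-walked)
i=27 'c': node 3→7 (fail-walked)
i=28 'd': node 7→12
i=29 'a': node 12→13
i=30 'c': node 13→14
i=31 'a': node 14→15
i=32 'c': node 15→16  ** P3@[27:32],P5@[28:32]
i=33 'c': node 16→7 (fail-walked)
i=34 'b': node 7→8
i=35 'a': node 8→9
i=36 'c': node 9→10
i=37 'b': node 10→11  ** P2@[33:37]
i=38 'c': node 11→7 (fail-walked)
i=39 'a': node 7→17
i=40 'd': node 17→18  ** P4@[38:40]
i=41 'b': node 18→3 (fail-walked)
i=42 'd': node 3→19 (fail-walked)
i=43 'b': node 19→3 (fail-walked)
i=44 'b': node 3→3 (fail-walked)
i=45 'a': node 3→4
i=46 'd': node 4→19 (fail-walked)
i=47 'c': node 19→7 (fail-walked)
i=48 'd': node 7→12
i=49 'a': node 12→13
i=50 'c': node 13→14
i=51 'a': node 14→15
i=52 'c': node 15→16  ** P3@[47:52],P5@[48:52]
i=53 'c': node 16→7 (fail-walked)
i=54 'a': node 7→17
i=55 'd': node 17→18  ** P4@[53:55]
i=56 'c': node 18→7 (fail-walked)
i=57 'c': node 7→7 (fail-walked)
i=58 'b': node 7→8
i=59 'a': node 8→9
i=60 'c': node 9→10
i=61 'b': node 10→11  ** P2@[57:61]
i=62 'd': node 11→19 (fail-walked)
i=63 'b': node 19→3 (fail-walked)
i=64 'a': node 3→4
i=65 'a': node 4→5  ** P0@[64:65]
i=66 'd': node 5→6  ** P1@[63:66]
i=67 'a': node 6→20 (fail-walked)
i=68 'a': node 20→2 (fail-walked)  ** P0@[67:68]
i=69 'a': node 2→2 (fail-walked)  ** P0@[68:69]
i=70 'd': node 2→19 (fail-walked)
i=71 'c': node 19→7 (fail-walked)

All matches (sorted): [[6,2],[14,3],[14,5],[17,0],[25,2],[32,3],[32,5],[37,2],[40,4],[52,3],[52,5],[55,4],[61,2],[65,0],[66,1],[68,0],[69,0]]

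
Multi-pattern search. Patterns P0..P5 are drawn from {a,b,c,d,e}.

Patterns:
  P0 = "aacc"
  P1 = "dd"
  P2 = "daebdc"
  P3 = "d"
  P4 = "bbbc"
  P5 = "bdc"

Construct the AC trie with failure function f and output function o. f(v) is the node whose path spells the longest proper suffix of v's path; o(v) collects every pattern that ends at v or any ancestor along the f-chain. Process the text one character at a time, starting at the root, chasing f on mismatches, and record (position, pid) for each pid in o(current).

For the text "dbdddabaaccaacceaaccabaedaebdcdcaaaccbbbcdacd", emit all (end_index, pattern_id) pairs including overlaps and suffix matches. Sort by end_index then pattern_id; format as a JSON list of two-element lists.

Build automaton:
Trie nodes:
  n0 'ε': a→1 b→12 d→5
  n1 'a': a→2
  n2 'aa': c→3
  n3 'aac': c→4
  n4 'aacc': ·  ←P0
  n5 'd': a→7 d→6  ←P3
  n6 'dd': ·  ←P1
  n7 'da': e→8
  n8 'dae': b→9
  n9 'daeb': d→10
  n10 'daebd': c→11
  n11 'daebdc': ·  ←P2
  n12 'b': b→13 d→16
  n13 'bb': b→14
  n14 'bbb': c→15
  n15 'bbbc': ·  ←P4
  n16 'bd': c→17
  n17 'bdc': ·  ←P5

Failure links (BFS by depth):
  fail(1) 'a': from fail(0)=0 chase 'a': 0 ⇒ 0;  out=∅∪out(0)=∅
  fail(5) 'd': from fail(0)=0 chase 'd': 0 ⇒ 0;  out={3}∪out(0)={3}
  fail(12) 'b': from fail(0)=0 chase 'b': 0 ⇒ 0;  out=∅∪out(0)=∅
  fail(2) 'aa': from fail(1)=0 chase 'a': 0 ⇒ 1;  out=∅∪out(1)=∅
  fail(6) 'dd': from fail(5)=0 chase 'd': 0 ⇒ 5;  out={1}∪out(5)={1,3}
  fail(7) 'da': from fail(5)=0 chase 'a': 0 ⇒ 1;  out=∅∪out(1)=∅
  fail(13) 'bb': from fail(12)=0 chase 'b': 0 ⇒ 12;  out=∅∪out(12)=∅
  fail(16) 'bd': from fail(12)=0 chase 'd': 0 ⇒ 5;  out=∅∪out(5)={3}
  fail(3) 'aac': from fail(2)=1 chase 'c': 1→0 ⇒ 0;  out=∅∪out(0)=∅
  fail(8) 'dae': from fail(7)=1 chase 'e': 1→0 ⇒ 0;  out=∅∪out(0)=∅
  fail(14) 'bbb': from fail(13)=12 chase 'b': 12 ⇒ 13;  out=∅∪out(13)=∅
  fail(17) 'bdc': from fail(16)=5 chase 'c': 5→0 ⇒ 0;  out={5}∪out(0)={5}
  fail(4) 'aacc': from fail(3)=0 chase 'c': 0 ⇒ 0;  out={0}∪out(0)={0}
  fail(9) 'daeb': from fail(8)=0 chase 'b': 0 ⇒ 12;  out=∅∪out(12)=∅
  fail(15) 'bbbc': from fail(14)=13 chase 'c': 13→12→0 ⇒ 0;  out={4}∪out(0)={4}
  fail(10) 'daebd': from fail(9)=12 chase 'd': 12 ⇒ 16;  out=∅∪out(16)={3}
  fail(11) 'daebdc': from fail(10)=16 chase 'c': 16 ⇒ 17;  out={2}∪out(17)={2,5}

Scan:
pos 0 'd': at 5  ** P3@[0:0]
pos 1 'b': at 12 ·f
pos 2 'd': at 16  ** P3@[2:2]
pos 3 'd': at 6 ·f  ** P1@[2:3],P3@[3:3]
pos 4 'd': at 6 ·f  ** P1@[3:4],P3@[4:4]
pos 5 'a': at 7 ·f
pos 6 'b': at 12 ·f
pos 7 'a': at 1 ·f
pos 8 'a': at 2
pos 9 'c': at 3
pos 10 'c': at 4  ** P0@[7:10]
pos 11 'a': at 1 ·f
pos 12 'a': at 2
pos 13 'c': at 3
pos 14 'c': at 4  ** P0@[11:14]
pos 15 'e': at 0 ·f
pos 16 'a': at 1
pos 17 'a': at 2
pos 18 'c': at 3
pos 19 'c': at 4  ** P0@[16:19]
pos 20 'a': at 1 ·f
pos 21 'b': at 12 ·f
pos 22 'a': at 1 ·f
pos 23 'e': at 0 ·f
pos 24 'd': at 5  ** P3@[24:24]
pos 25 'a': at 7
pos 26 'e': at 8
pos 27 'b': at 9
pos 28 'd': at 10  ** P3@[28:28]
pos 29 'c': at 11  ** P2@[24:29],P5@[27:29]
pos 30 'd': at 5 ·f  ** P3@[30:30]
pos 31 'c': at 0 ·f
pos 32 'a': at 1
pos 33 'a': at 2
pos 34 'a': at 2 ·f
pos 35 'c': at 3
pos 36 'c': at 4  ** P0@[33:36]
pos 37 'b': at 12 ·f
pos 38 'b': at 13
pos 39 'b': at 14
pos 40 'c': at 15  ** P4@[37:40]
pos 41 'd': at 5 ·f  ** P3@[41:41]
pos 42 'a': at 7
pos 43 'c': at 0 ·f
pos 44 'd': at 5  ** P3@[44:44]

Matches: [[0,3],[2,3],[3,1],[3,3],[4,1],[4,3],[10,0],[14,0],[19,0],[24,3],[28,3],[29,2],[29,5],[30,3],[36,0],[40,4],[41,3],[44,3]]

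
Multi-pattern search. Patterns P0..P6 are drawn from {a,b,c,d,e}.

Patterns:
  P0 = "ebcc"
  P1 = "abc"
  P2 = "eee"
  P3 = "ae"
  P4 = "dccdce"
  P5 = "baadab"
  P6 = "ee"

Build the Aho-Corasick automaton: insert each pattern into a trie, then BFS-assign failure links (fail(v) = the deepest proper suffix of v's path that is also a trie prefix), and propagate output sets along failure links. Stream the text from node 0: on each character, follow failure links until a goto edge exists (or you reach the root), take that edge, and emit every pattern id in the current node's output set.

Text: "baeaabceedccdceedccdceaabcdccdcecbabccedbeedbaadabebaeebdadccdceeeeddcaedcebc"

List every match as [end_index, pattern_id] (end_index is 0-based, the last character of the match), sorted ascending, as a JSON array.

Build:
Trie (insert patterns):
  0='ε' goto a→5 b→17 d→11 e→1
  1='e' goto b→2 e→8
  2='eb' goto c→3
  3='ebc' goto c→4
  4='ebcc' goto ·  [P0 ends]
  5='a' goto b→6 e→10
  6='ab' goto c→7
  7='abc' goto ·  [P1 ends]
  8='ee' goto e→9  [P6 ends]
  9='eee' goto ·  [P2 ends]
  10='ae' goto ·  [P3 ends]
  11='d' goto c→12
  12='dc' goto c→13
  13='dcc' goto d→14
  14='dccd' goto c→15
  15='dccdc' goto e→16
  16='dccdce' goto ·  [P4 ends]
  17='b' goto a→18
  18='ba' goto a→19
  19='baa' goto d→20
  20='baad' goto a→21
  21='baada' goto b→22
  22='baadab' goto ·  [P5 ends]

Failure links (BFS by depth):
  n1('e'): parent n0 fail=0; on 'e' 0 → fail=0;  out ∅∪∅=∅
  n5('a'): parent n0 fail=0; on 'a' 0 → fail=0;  out ∅∪∅=∅
  n11('d'): parent n0 fail=0; on 'd' 0 → fail=0;  out ∅∪∅=∅
  n17('b'): parent n0 fail=0; on 'b' 0 → fail=0;  out ∅∪∅=∅
  n2('eb'): parent n1 fail=0; on 'b' 0 → fail=17;  out ∅∪∅=∅
  n6('ab'): parent n5 fail=0; on 'b' 0 → fail=17;  out ∅∪∅=∅
  n8('ee'): parent n1 fail=0; on 'e' 0 → fail=1;  out {6}∪∅={6}
  n10('ae'): parent n5 fail=0; on 'e' 0 → fail=1;  out {3}∪∅={3}
  n12('dc'): parent n11 fail=0; on 'c' 0 → fail=0;  out ∅∪∅=∅
  n18('ba'): parent n17 fail=0; on 'a' 0 → fail=5;  out ∅∪∅=∅
  n3('ebc'): parent n2 fail=17; on 'c' 17→0 → fail=0;  out ∅∪∅=∅
  n7('abc'): parent n6 fail=17; on 'c' 17→0 → fail=0;  out {1}∪∅={1}
  n9('eee'): parent n8 fail=1; on 'e' 1 → fail=8;  out {2}∪{6}={2,6}
  n13('dcc'): parent n12 fail=0; on 'c' 0 → fail=0;  out ∅∪∅=∅
  n19('baa'): parent n18 fail=5; on 'a' 5→0 → fail=5;  out ∅∪∅=∅
  n4('ebcc'): parent n3 fail=0; on 'c' 0 → fail=0;  out {0}∪∅={0}
  n14('dccd'): parent n13 fail=0; on 'd' 0 → fail=11;  out ∅∪∅=∅
  n20('baad'): parent n19 fail=5; on 'd' 5→0 → fail=11;  out ∅∪∅=∅
  n15('dccdc'): parent n14 fail=11; on 'c' 11 → fail=12;  out ∅∪∅=∅
  n21('baada'): parent n20 fail=11; on 'a' 11→0 → fail=5;  out ∅∪∅=∅
  n16('dccdce'): parent n15 fail=12; on 'e' 12→0 → fail=1;  out {4}∪∅={4}
  n22('baadab'): parent n21 fail=5; on 'b' 5 → fail=6;  out {5}∪∅={5}

Scan:
pos 0 'b': at 17
pos 1 'a': at 18
pos 2 'e': at 10 ·f  ** P3@[1:2]
pos 3 'a': at 5 ·f
pos 4 'a': at 5 ·f
pos 5 'b': at 6
pos 6 'c': at 7  ** P1@[4:6]
pos 7 'e': at 1 ·f
pos 8 'e': at 8  ** P6@[7:8]
pos 9 'd': at 11 ·f
pos 10 'c': at 12
pos 11 'c': at 13
pos 12 'd': at 14
pos 13 'c': at 15
pos 14 'e': at 16  ** P4@[9:14]
pos 15 'e': at 8 ·f  ** P6@[14:15]
pos 16 'd': at 11 ·f
pos 17 'c': at 12
pos 18 'c': at 13
pos 19 'd': at 14
pos 20 'c': at 15
pos 21 'e': at 16  ** P4@[16:21]
pos 22 'a': at 5 ·f
pos 23 'a': at 5 ·f
pos 24 'b': at 6
pos 25 'c': at 7  ** P1@[23:25]
pos 26 'd': at 11 ·f
pos 27 'c': at 12
pos 28 'c': at 13
pos 29 'd': at 14
pos 30 'c': at 15
pos 31 'e': at 16  ** P4@[26:31]
pos 32 'c': at 0 ·f
pos 33 'b': at 17
pos 34 'a': at 18
pos 35 'b': at 6 ·f
pos 36 'c': at 7  ** P1@[34:36]
pos 37 'c': at 0 ·f
pos 38 'e': at 1
pos 39 'd': at 11 ·f
pos 40 'b': at 17 ·f
pos 41 'e': at 1 ·f
pos 42 'e': at 8  ** P6@[41:42]
pos 43 'd': at 11 ·f
pos 44 'b': at 17 ·f
pos 45 'a': at 18
pos 46 'a': at 19
pos 47 'd': at 20
pos 48 'a': at 21
pos 49 'b': at 22  ** P5@[44:49]
pos 50 'e': at 1 ·f
pos 51 'b': at 2
pos 52 'a': at 18 ·f
pos 53 'e': at 10 ·f  ** P3@[52:53]
pos 54 'e': at 8 ·f  ** P6@[53:54]
pos 55 'b': at 2 ·f
pos 56 'd': at 11 ·f
pos 57 'a': at 5 ·f
pos 58 'd': at 11 ·f
pos 59 'c': at 12
pos 60 'c': at 13
pos 61 'd': at 14
pos 62 'c': at 15
pos 63 'e': at 16  ** P4@[58:63]
pos 64 'e': at 8 ·f  ** P6@[63:64]
pos 65 'e': at 9  ** P2@[63:65],P6@[64:65]
pos 66 'e': at 9 ·f  ** P2@[64:66],P6@[65:66]
pos 67 'd': at 11 ·f
pos 68 'd': at 11 ·f
pos 69 'c': at 12
pos 70 'a': at 5 ·f
pos 71 'e': at 10  ** P3@[70:71]
pos 72 'd': at 11 ·f
pos 73 'c': at 12
pos 74 'e': at 1 ·f
pos 75 'b': at 2
pos 76 'c': at 3

All matches (sorted): [[2,3],[6,1],[8,6],[14,4],[15,6],[21,4],[25,1],[31,4],[36,1],[42,6],[49,5],[53,3],[54,6],[63,4],[64,6],[65,2],[65,6],[66,2],[66,6],[71,3]]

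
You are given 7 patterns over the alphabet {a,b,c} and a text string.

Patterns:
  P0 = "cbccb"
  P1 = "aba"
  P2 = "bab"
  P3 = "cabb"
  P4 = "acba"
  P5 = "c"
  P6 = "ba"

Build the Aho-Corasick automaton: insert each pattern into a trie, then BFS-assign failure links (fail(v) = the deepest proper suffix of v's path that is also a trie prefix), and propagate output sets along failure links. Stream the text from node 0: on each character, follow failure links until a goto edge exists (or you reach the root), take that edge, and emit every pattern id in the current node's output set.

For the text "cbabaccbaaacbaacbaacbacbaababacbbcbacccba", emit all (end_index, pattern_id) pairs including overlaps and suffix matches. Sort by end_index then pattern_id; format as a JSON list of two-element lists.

Build automaton:
Trie (insert patterns):
  0='ε' goto a→6 b→9 c→1
  1='c' goto a→12 b→2  [P5 ends]
  2='cb' goto c→3
  3='cbc' goto c→4
  4='cbcc' goto b→5
  5='cbccb' goto ·  [P0 ends]
  6='a' goto b→7 c→15
  7='ab' goto a→8
  8='aba' goto ·  [P1 ends]
  9='b' goto a→10
  10='ba' goto b→11  [P6 ends]
  11='bab' goto ·  [P2 ends]
  12='ca' goto b→13
  13='cab' goto b→14
  14='cabb' goto ·  [P3 ends]
  15='ac' goto b→16
  16='acb' goto a→17
  17='acba' goto ·  [P4 ends]

Failure links (BFS by depth):
  n1('c'): parent n0 fail=0; on 'c' 0 → fail=0;  out {5}∪∅={5}
  n6('a'): parent n0 fail=0; on 'a' 0 → fail=0;  out ∅∪∅=∅
  n9('b'): parent n0 fail=0; on 'b' 0 → fail=0;  out ∅∪∅=∅
  n2('cb'): parent n1 fail=0; on 'b' 0 → fail=9;  out ∅∪∅=∅
  n7('ab'): parent n6 fail=0; on 'b' 0 → fail=9;  out ∅∪∅=∅
  n10('ba'): parent n9 fail=0; on 'a' 0 → fail=6;  out {6}∪∅={6}
  n12('ca'): parent n1 fail=0; on 'a' 0 → fail=6;  out ∅∪∅=∅
  n15('ac'): parent n6 fail=0; on 'c' 0 → fail=1;  out ∅∪{5}={5}
  n3('cbc'): parent n2 fail=9; on 'c' 9→0 → fail=1;  out ∅∪{5}={5}
  n8('aba'): parent n7 fail=9; on 'a' 9 → fail=10;  out {1}∪{6}={1,6}
  n11('bab'): parent n10 fail=6; on 'b' 6 → fail=7;  out {2}∪∅={2}
  n13('cab'): parent n12 fail=6; on 'b' 6 → fail=7;  out ∅∪∅=∅
  n16('acb'): parent n15 fail=1; on 'b' 1 → fail=2;  out ∅∪∅=∅
  n4('cbcc'): parent n3 fail=1; on 'c' 1→0 → fail=1;  out ∅∪{5}={5}
  n14('cabb'): parent n13 fail=7; on 'b' 7→9→0 → fail=9;  out {3}∪∅={3}
  n17('acba'): parent n16 fail=2; on 'a' 2→9 → fail=10;  out {4}∪{6}={4,6}
  n5('cbccb'): parent n4 fail=1; on 'b' 1 → fail=2;  out {0}∪∅={0}

Scan:
pos 0 'c': at 1  ** P5@[0:0]
pos 1 'b': at 2
pos 2 'a': at 10 (via fail)  ** P6@[1:2]
pos 3 'b': at 11  ** P2@[1:3]
pos 4 'a': at 8 (via fail)  ** P1@[2:4],P6@[3:4]
pos 5 'c': at 15 (via fail)  ** P5@[5:5]
pos 6 'c': at 1 (via fail)  ** P5@[6:6]
pos 7 'b': at 2
pos 8 'a': at 10 (via fail)  ** P6@[7:8]
pos 9 'a': at 6 (via fail)
pos 10 'a': at 6 (via fail)
pos 11 'c': at 15  ** P5@[11:11]
pos 12 'b': at 16
pos 13 'a': at 17  ** P4@[10:13],P6@[12:13]
pos 14 'a': at 6 (via fail)
pos 15 'c': at 15  ** P5@[15:15]
pos 16 'b': at 16
pos 17 'a': at 17  ** P4@[14:17],P6@[16:17]
pos 18 'a': at 6 (via fail)
pos 19 'c': at 15  ** P5@[19:19]
pos 20 'b': at 16
pos 21 'a': at 17  ** P4@[18:21],P6@[20:21]
pos 22 'c': at 15 (via fail)  ** P5@[22:22]
pos 23 'b': at 16
pos 24 'a': at 17  ** P4@[21:24],P6@[23:24]
pos 25 'a': at 6 (via fail)
pos 26 'b': at 7
pos 27 'a': at 8  ** P1@[25:27],P6@[26:27]
pos 28 'b': at 11 (via fail)  ** P2@[26:28]
pos 29 'a': at 8 (via fail)  ** P1@[27:29],P6@[28:29]
pos 30 'c': at 15 (via fail)  ** P5@[30:30]
pos 31 'b': at 16
pos 32 'b': at 9 (via fail)
pos 33 'c': at 1 (via fail)  ** P5@[33:33]
pos 34 'b': at 2
pos 35 'a': at 10 (via fail)  ** P6@[34:35]
pos 36 'c': at 15 (via fail)  ** P5@[36:36]
pos 37 'c': at 1 (via fail)  ** P5@[37:37]
pos 38 'c': at 1 (via fail)  ** P5@[38:38]
pos 39 'b': at 2
pos 40 'a': at 10 (via fail)  ** P6@[39:40]

Matches: [[0,5],[2,6],[3,2],[4,1],[4,6],[5,5],[6,5],[8,6],[11,5],[13,4],[13,6],[15,5],[17,4],[17,6],[19,5],[21,4],[21,6],[22,5],[24,4],[24,6],[27,1],[27,6],[28,2],[29,1],[29,6],[30,5],[33,5],[35,6],[36,5],[37,5],[38,5],[40,6]]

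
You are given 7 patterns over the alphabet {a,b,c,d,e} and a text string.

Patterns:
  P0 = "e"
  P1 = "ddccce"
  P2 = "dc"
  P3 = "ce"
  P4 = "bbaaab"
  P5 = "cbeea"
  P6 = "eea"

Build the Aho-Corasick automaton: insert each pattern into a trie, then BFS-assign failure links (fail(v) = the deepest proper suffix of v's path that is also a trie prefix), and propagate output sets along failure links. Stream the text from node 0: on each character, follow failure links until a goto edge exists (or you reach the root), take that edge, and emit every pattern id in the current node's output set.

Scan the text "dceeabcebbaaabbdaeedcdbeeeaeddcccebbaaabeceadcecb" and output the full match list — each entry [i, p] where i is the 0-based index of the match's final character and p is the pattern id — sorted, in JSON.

Build:
Trie nodes:
  n0 'ε': b→11 c→9 d→2 e→1
  n1 'e': e→21  ←P0
  n2 'd': c→8 d→3
  n3 'dd': c→4
  n4 'ddc': c→5
  n5 'ddcc': c→6
  n6 'ddccc': e→7
  n7 'ddccce': ·  ←P1
  n8 'dc': ·  ←P2
  n9 'c': b→17 e→10
  n10 'ce': ·  ←P3
  n11 'b': b→12
  n12 'bb': a→13
  n13 'bba': a→14
  n14 'bbaa': a→15
  n15 'bbaaa': b→16
  n16 'bbaaab': ·  ←P4
  n17 'cb': e→18
  n18 'cbe': e→19
  n19 'cbee': a→20
  n20 'cbeea': ·  ←P5
  n21 'ee': a→22
  n22 'eea': ·  ←P6

BFS fail/out derivation:
  fail(1) 'e': from fail(0)=0 chase 'e': 0 ⇒ 0;  out={0}∪out(0)={0}
  fail(2) 'd': from fail(0)=0 chase 'd': 0 ⇒ 0;  out=∅∪out(0)=∅
  fail(9) 'c': from fail(0)=0 chase 'c': 0 ⇒ 0;  out=∅∪out(0)=∅
  fail(11) 'b': from fail(0)=0 chase 'b': 0 ⇒ 0;  out=∅∪out(0)=∅
  fail(3) 'dd': from fail(2)=0 chase 'd': 0 ⇒ 2;  out=∅∪out(2)=∅
  fail(8) 'dc': from fail(2)=0 chase 'c': 0 ⇒ 9;  out={2}∪out(9)={2}
  fail(10) 'ce': from fail(9)=0 chase 'e': 0 ⇒ 1;  out={3}∪out(1)={0,3}
  fail(12) 'bb': from fail(11)=0 chase 'b': 0 ⇒ 11;  out=∅∪out(11)=∅
  fail(17) 'cb': from fail(9)=0 chase 'b': 0 ⇒ 11;  out=∅∪out(11)=∅
  fail(21) 'ee': from fail(1)=0 chase 'e': 0 ⇒ 1;  out=∅∪out(1)={0}
  fail(4) 'ddc': from fail(3)=2 chase 'c': 2 ⇒ 8;  out=∅∪out(8)={2}
  fail(13) 'bba': from fail(12)=11 chase 'a': 11→0 ⇒ 0;  out=∅∪out(0)=∅
  fail(18) 'cbe': from fail(17)=11 chase 'e': 11→0 ⇒ 1;  out=∅∪out(1)={0}
  fail(22) 'eea': from fail(21)=1 chase 'a': 1→0 ⇒ 0;  out={6}∪out(0)={6}
  fail(5) 'ddcc': from fail(4)=8 chase 'c': 8→9→0 ⇒ 9;  out=∅∪out(9)=∅
  fail(14) 'bbaa': from fail(13)=0 chase 'a': 0 ⇒ 0;  out=∅∪out(0)=∅
  fail(19) 'cbee': from fail(18)=1 chase 'e': 1 ⇒ 21;  out=∅∪out(21)={0}
  fail(6) 'ddccc': from fail(5)=9 chase 'c': 9→0 ⇒ 9;  out=∅∪out(9)=∅
  fail(15) 'bbaaa': from fail(14)=0 chase 'a': 0 ⇒ 0;  out=∅∪out(0)=∅
  fail(20) 'cbeea': from fail(19)=21 chase 'a': 21 ⇒ 22;  out={5}∪out(22)={5,6}
  fail(7) 'ddccce': from fail(6)=9 chase 'e': 9 ⇒ 10;  out={1}∪out(10)={0,1,3}
  fail(16) 'bbaaab': from fail(15)=0 chase 'b': 0 ⇒ 11;  out={4}∪out(11)={4}

Text stream:
pos 0 'd': at 2
pos 1 'c': at 8  emit P2@[0:1]
pos 2 'e': at 10 ·f  emit P0@[2:2],P3@[1:2]
pos 3 'e': at 21 ·f  emit P0@[3:3]
pos 4 'a': at 22  emit P6@[2:4]
pos 5 'b': at 11 ·f
pos 6 'c': at 9 ·f
pos 7 'e': at 10  emit P0@[7:7],P3@[6:7]
pos 8 'b': at 11 ·f
pos 9 'b': at 12
pos 10 'a': at 13
pos 11 'a': at 14
pos 12 'a': at 15
pos 13 'b': at 16  emit P4@[8:13]
pos 14 'b': at 12 ·f
pos 15 'd': at 2 ·f
pos 16 'a': at 0 ·f
pos 17 'e': at 1  emit P0@[17:17]
pos 18 'e': at 21  emit P0@[18:18]
pos 19 'd': at 2 ·f
pos 20 'c': at 8  emit P2@[19:20]
pos 21 'd': at 2 ·f
pos 22 'b': at 11 ·f
pos 23 'e': at 1 ·f  emit P0@[23:23]
pos 24 'e': at 21  emit P0@[24:24]
pos 25 'e': at 21 ·f  emit P0@[25:25]
pos 26 'a': at 22  emit P6@[24:26]
pos 27 'e': at 1 ·f  emit P0@[27:27]
pos 28 'd': at 2 ·f
pos 29 'd': at 3
pos 30 'c': at 4  emit P2@[29:30]
pos 31 'c': at 5
pos 32 'c': at 6
pos 33 'e': at 7  emit P0@[33:33],P1@[28:33],P3@[32:33]
pos 34 'b': at 11 ·f
pos 35 'b': at 12
pos 36 'a': at 13
pos 37 'a': at 14
pos 38 'a': at 15
pos 39 'b': at 16  emit P4@[34:39]
pos 40 'e': at 1 ·f  emit P0@[40:40]
pos 41 'c': at 9 ·f
pos 42 'e': at 10  emit P0@[42:42],P3@[41:42]
pos 43 'a': at 0 ·f
pos 44 'd': at 2
pos 45 'c': at 8  emit P2@[44:45]
pos 46 'e': at 10 ·f  emit P0@[46:46],P3@[45:46]
pos 47 'c': at 9 ·f
pos 48 'b': at 17

Matches: [[1,2],[2,0],[2,3],[3,0],[4,6],[7,0],[7,3],[13,4],[17,0],[18,0],[20,2],[23,0],[24,0],[25,0],[26,6],[27,0],[30,2],[33,0],[33,1],[33,3],[39,4],[40,0],[42,0],[42,3],[45,2],[46,0],[46,3]]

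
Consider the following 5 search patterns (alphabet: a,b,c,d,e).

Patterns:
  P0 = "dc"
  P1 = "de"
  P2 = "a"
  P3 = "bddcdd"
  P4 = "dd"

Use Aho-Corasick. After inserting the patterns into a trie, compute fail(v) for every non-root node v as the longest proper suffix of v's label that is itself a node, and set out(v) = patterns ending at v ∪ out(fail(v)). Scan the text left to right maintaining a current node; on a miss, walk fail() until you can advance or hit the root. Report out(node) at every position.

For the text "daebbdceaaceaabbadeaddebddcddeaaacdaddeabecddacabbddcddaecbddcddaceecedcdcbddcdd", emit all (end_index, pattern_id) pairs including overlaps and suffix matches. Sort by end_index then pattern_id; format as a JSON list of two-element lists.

Construct AC machine:
Trie (insert patterns):
  n0 'ε': a→4 b→5 d→1
  n1 'd': c→2 d→11 e→3
  n2 'dc': ·  ←P0
  n3 'de': ·  ←P1
  n4 'a': ·  ←P2
  n5 'b': d→6
  n6 'bd': d→7
  n7 'bdd': c→8
  n8 'bddc': d→9
  n9 'bddcd': d→10
  n10 'bddcdd': ·  ←P3
  n11 'dd': ·  ←P4

BFS fail/out derivation:
  fail(1) 'd': from fail(0)=0 chase 'd': 0 ⇒ 0;  out=∅∪out(0)=∅
  fail(4) 'a': from fail(0)=0 chase 'a': 0 ⇒ 0;  out={2}∪out(0)={2}
  fail(5) 'b': from fail(0)=0 chase 'b': 0 ⇒ 0;  out=∅∪out(0)=∅
  fail(2) 'dc': from fail(1)=0 chase 'c': 0 ⇒ 0;  out={0}∪out(0)={0}
  fail(3) 'de': from fail(1)=0 chase 'e': 0 ⇒ 0;  out={1}∪out(0)={1}
  fail(6) 'bd': from fail(5)=0 chase 'd': 0 ⇒ 1;  out=∅∪out(1)=∅
  fail(11) 'dd': from fail(1)=0 chase 'd': 0 ⇒ 1;  out={4}∪out(1)={4}
  fail(7) 'bdd': from fail(6)=1 chase 'd': 1 ⇒ 11;  out=∅∪out(11)={4}
  fail(8) 'bddc': from fail(7)=11 chase 'c': 11→1 ⇒ 2;  out=∅∪out(2)={0}
  fail(9) 'bddcd': from fail(8)=2 chase 'd': 2→0 ⇒ 1;  out=∅∪out(1)=∅
  fail(10) 'bddcdd': from fail(9)=1 chase 'd': 1 ⇒ 11;  out={3}∪out(11)={3,4}

Scan:
pos 0 'd': at 1
pos 1 'a': at 4 (fail-walked)  ** P2@[1:1]
pos 2 'e': at 0 (fail-walked)
pos 3 'b': at 5
pos 4 'b': at 5 (fail-walked)
pos 5 'd': at 6
pos 6 'c': at 2 (fail-walked)  ** P0@[5:6]
pos 7 'e': at 0 (fail-walked)
pos 8 'a': at 4  ** P2@[8:8]
pos 9 'a': at 4 (fail-walked)  ** P2@[9:9]
pos 10 'c': at 0 (fail-walked)
pos 11 'e': at 0
pos 12 'a': at 4  ** P2@[12:12]
pos 13 'a': at 4 (fail-walked)  ** P2@[13:13]
pos 14 'b': at 5 (fail-walked)
pos 15 'b': at 5 (fail-walked)
pos 16 'a': at 4 (fail-walked)  ** P2@[16:16]
pos 17 'd': at 1 (fail-walked)
pos 18 'e': at 3  ** P1@[17:18]
pos 19 'a': at 4 (fail-walked)  ** P2@[19:19]
pos 20 'd': at 1 (fail-walked)
pos 21 'd': at 11  ** P4@[20:21]
pos 22 'e': at 3 (fail-walked)  ** P1@[21:22]
pos 23 'b': at 5 (fail-walked)
pos 24 'd': at 6
pos 25 'd': at 7  ** P4@[24:25]
pos 26 'c': at 8  ** P0@[25:26]
pos 27 'd': at 9
pos 28 'd': at 10  ** P3@[23:28],P4@[27:28]
pos 29 'e': at 3 (fail-walked)  ** P1@[28:29]
pos 30 'a': at 4 (fail-walked)  ** P2@[30:30]
pos 31 'a': at 4 (fail-walked)  ** P2@[31:31]
pos 32 'a': at 4 (fail-walked)  ** P2@[32:32]
pos 33 'c': at 0 (fail-walked)
pos 34 'd': at 1
pos 35 'a': at 4 (fail-walked)  ** P2@[35:35]
pos 36 'd': at 1 (fail-walked)
pos 37 'd': at 11  ** P4@[36:37]
pos 38 'e': at 3 (fail-walked)  ** P1@[37:38]
pos 39 'a': at 4 (fail-walked)  ** P2@[39:39]
pos 40 'b': at 5 (fail-walked)
pos 41 'e': at 0 (fail-walked)
pos 42 'c': at 0
pos 43 'd': at 1
pos 44 'd': at 11  ** P4@[43:44]
pos 45 'a': at 4 (fail-walked)  ** P2@[45:45]
pos 46 'c': at 0 (fail-walked)
pos 47 'a': at 4  ** P2@[47:47]
pos 48 'b': at 5 (fail-walked)
pos 49 'b': at 5 (fail-walked)
pos 50 'd': at 6
pos 51 'd': at 7  ** P4@[50:51]
pos 52 'c': at 8  ** P0@[51:52]
pos 53 'd': at 9
pos 54 'd': at 10  ** P3@[49:54],P4@[53:54]
pos 55 'a': at 4 (fail-walked)  ** P2@[55:55]
pos 56 'e': at 0 (fail-walked)
pos 57 'c': at 0
pos 58 'b': at 5
pos 59 'd': at 6
pos 60 'd': at 7  ** P4@[59:60]
pos 61 'c': at 8  ** P0@[60:61]
pos 62 'd': at 9
pos 63 'd': at 10  ** P3@[58:63],P4@[62:63]
pos 64 'a': at 4 (fail-walked)  ** P2@[64:64]
pos 65 'c': at 0 (fail-walked)
pos 66 'e': at 0
pos 67 'e': at 0
pos 68 'c': at 0
pos 69 'e': at 0
pos 70 'd': at 1
pos 71 'c': at 2  ** P0@[70:71]
pos 72 'd': at 1 (fail-walked)
pos 73 'c': at 2  ** P0@[72:73]
pos 74 'b': at 5 (fail-walked)
pos 75 'd': at 6
pos 76 'd': at 7  ** P4@[75:76]
pos 77 'c': at 8  ** P0@[76:77]
pos 78 'd': at 9
pos 79 'd': at 10  ** P3@[74:79],P4@[78:79]

Result: [[1,2],[6,0],[8,2],[9,2],[12,2],[13,2],[16,2],[18,1],[19,2],[21,4],[22,1],[25,4],[26,0],[28,3],[28,4],[29,1],[30,2],[31,2],[32,2],[35,2],[37,4],[38,1],[39,2],[44,4],[45,2],[47,2],[51,4],[52,0],[54,3],[54,4],[55,2],[60,4],[61,0],[63,3],[63,4],[64,2],[71,0],[73,0],[76,4],[77,0],[79,3],[79,4]]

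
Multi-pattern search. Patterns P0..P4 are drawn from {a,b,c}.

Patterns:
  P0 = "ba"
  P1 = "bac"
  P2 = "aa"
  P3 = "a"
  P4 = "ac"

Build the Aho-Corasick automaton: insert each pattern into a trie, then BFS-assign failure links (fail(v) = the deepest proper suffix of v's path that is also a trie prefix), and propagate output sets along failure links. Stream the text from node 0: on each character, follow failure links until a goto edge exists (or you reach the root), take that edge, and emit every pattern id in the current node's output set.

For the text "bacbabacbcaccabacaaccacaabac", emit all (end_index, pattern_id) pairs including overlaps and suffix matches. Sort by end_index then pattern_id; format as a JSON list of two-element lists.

Build:
Trie nodes:
  0='ε' goto a→4 b→1
  1='b' goto a→2
  2='ba' goto c→3  [P0 ends]
  3='bac' goto ·  [P1 ends]
  4='a' goto a→5 c→6  [P3 ends]
  5='aa' goto ·  [P2 ends]
  6='ac' goto ·  [P4 ends]

BFS fail/out derivation:
  fail(1) 'b': from fail(0)=0 chase 'b': 0 ⇒ 0;  out=∅∪out(0)=∅
  fail(4) 'a': from fail(0)=0 chase 'a': 0 ⇒ 0;  out={3}∪out(0)={3}
  fail(2) 'ba': from fail(1)=0 chase 'a': 0 ⇒ 4;  out={0}∪out(4)={0,3}
  fail(5) 'aa': from fail(4)=0 chase 'a': 0 ⇒ 4;  out={2}∪out(4)={2,3}
  fail(6) 'ac': from fail(4)=0 chase 'c': 0 ⇒ 0;  out={4}∪out(0)={4}
  fail(3) 'bac': from fail(2)=4 chase 'c': 4 ⇒ 6;  out={1}∪out(6)={1,4}

Run:
i=0 'b': node 0→1
i=1 'a': node 1→2  ** P0@[0:1],P3@[1:1]
i=2 'c': node 2→3  ** P1@[0:2],P4@[1:2]
i=3 'b': node 3→1 ·f
i=4 'a': node 1→2  ** P0@[3:4],P3@[4:4]
i=5 'b': node 2→1 ·f
i=6 'a': node 1→2  ** P0@[5:6],P3@[6:6]
i=7 'c': node 2→3  ** P1@[5:7],P4@[6:7]
i=8 'b': node 3→1 ·f
i=9 'c': node 1→0 ·f
i=10 'a': node 0→4  ** P3@[10:10]
i=11 'c': node 4→6  ** P4@[10:11]
i=12 'c': node 6→0 ·f
i=13 'a': node 0→4  ** P3@[13:13]
i=14 'b': node 4→1 ·f
i=15 'a': node 1→2  ** P0@[14:15],P3@[15:15]
i=16 'c': node 2→3  ** P1@[14:16],P4@[15:16]
i=17 'a': node 3→4 ·f  ** P3@[17:17]
i=18 'a': node 4→5  ** P2@[17:18],P3@[18:18]
i=19 'c': node 5→6 ·f  ** P4@[18:19]
i=20 'c': node 6→0 ·f
i=21 'a': node 0→4  ** P3@[21:21]
i=22 'c': node 4→6  ** P4@[21:22]
i=23 'a': node 6→4 ·f  ** P3@[23:23]
i=24 'a': node 4→5  ** P2@[23:24],P3@[24:24]
i=25 'b': node 5→1 ·f
i=26 'a': node 1→2  ** P0@[25:26],P3@[26:26]
i=27 'c': node 2→3  ** P1@[25:27],P4@[26:27]

Matches: [[1,0],[1,3],[2,1],[2,4],[4,0],[4,3],[6,0],[6,3],[7,1],[7,4],[10,3],[11,4],[13,3],[15,0],[15,3],[16,1],[16,4],[17,3],[18,2],[18,3],[19,4],[21,3],[22,4],[23,3],[24,2],[24,3],[26,0],[26,3],[27,1],[27,4]]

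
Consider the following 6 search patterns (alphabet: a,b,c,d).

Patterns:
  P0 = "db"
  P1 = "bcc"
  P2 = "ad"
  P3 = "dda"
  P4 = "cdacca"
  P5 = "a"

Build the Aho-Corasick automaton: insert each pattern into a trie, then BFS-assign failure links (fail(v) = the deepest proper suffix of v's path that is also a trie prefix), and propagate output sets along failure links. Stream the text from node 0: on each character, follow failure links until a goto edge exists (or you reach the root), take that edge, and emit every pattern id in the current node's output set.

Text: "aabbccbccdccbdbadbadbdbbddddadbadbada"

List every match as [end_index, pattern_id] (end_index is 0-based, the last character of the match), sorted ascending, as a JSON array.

Build automaton:
Trie nodes:
  0='ε' goto a→6 b→3 c→10 d→1
  1='d' goto b→2 d→8
  2='db' goto ·  [P0 ends]
  3='b' goto c→4
  4='bc' goto c→5
  5='bcc' goto ·  [P1 ends]
  6='a' goto d→7  [P5 ends]
  7='ad' goto ·  [P2 ends]
  8='dd' goto a→9
  9='dda' goto ·  [P3 ends]
  10='c' goto d→11
  11='cd' goto a→12
  12='cda' goto c→13
  13='cdac' goto c→14
  14='cdacc' goto a→15
  15='cdacca' goto ·  [P4 ends]

Failure links (BFS by depth):
  n1('d'): parent n0 fail=0; on 'd' 0 → fail=0;  out ∅∪∅=∅
  n3('b'): parent n0 fail=0; on 'b' 0 → fail=0;  out ∅∪∅=∅
  n6('a'): parent n0 fail=0; on 'a' 0 → fail=0;  out {5}∪∅={5}
  n10('c'): parent n0 fail=0; on 'c' 0 → fail=0;  out ∅∪∅=∅
  n2('db'): parent n1 fail=0; on 'b' 0 → fail=3;  out {0}∪∅={0}
  n4('bc'): parent n3 fail=0; on 'c' 0 → fail=10;  out ∅∪∅=∅
  n7('ad'): parent n6 fail=0; on 'd' 0 → fail=1;  out {2}∪∅={2}
  n8('dd'): parent n1 fail=0; on 'd' 0 → fail=1;  out ∅∪∅=∅
  n11('cd'): parent n10 fail=0; on 'd' 0 → fail=1;  out ∅∪∅=∅
  n5('bcc'): parent n4 fail=10; on 'c' 10→0 → fail=10;  out {1}∪∅={1}
  n9('dda'): parent n8 fail=1; on 'a' 1→0 → fail=6;  out {3}∪{5}={3,5}
  n12('cda'): parent n11 fail=1; on 'a' 1→0 → fail=6;  out ∅∪{5}={5}
  n13('cdac'): parent n12 fail=6; on 'c' 6→0 → fail=10;  out ∅∪∅=∅
  n14('cdacc'): parent n13 fail=10; on 'c' 10→0 → fail=10;  out ∅∪∅=∅
  n15('cdacca'): parent n14 fail=10; on 'a' 10→0 → fail=6;  out {4}∪{5}={4,5}

Text stream:
[0] read 'a'  n0⇒n6  ** P5@[0:0]
[1] read 'a'  n6⇒n6 (via fail)  ** P5@[1:1]
[2] read 'b'  n6⇒n3 (via fail)
[3] read 'b'  n3⇒n3 (via fail)
[4] read 'c'  n3⇒n4
[5] read 'c'  n4⇒n5  ** P1@[3:5]
[6] read 'b'  n5⇒n3 (via fail)
[7] read 'c'  n3⇒n4
[8] read 'c'  n4⇒n5  ** P1@[6:8]
[9] read 'd'  n5⇒n11 (via fail)
[10] read 'c'  n11⇒n10 (via fail)
[11] read 'c'  n10⇒n10 (via fail)
[12] read 'b'  n10⇒n3 (via fail)
[13] read 'd'  n3⇒n1 (via fail)
[14] read 'b'  n1⇒n2  ** P0@[13:14]
[15] read 'a'  n2⇒n6 (via fail)  ** P5@[15:15]
[16] read 'd'  n6⇒n7  ** P2@[15:16]
[17] read 'b'  n7⇒n2 (via fail)  ** P0@[16:17]
[18] read 'a'  n2⇒n6 (via fail)  ** P5@[18:18]
[19] read 'd'  n6⇒n7  ** P2@[18:19]
[20] read 'b'  n7⇒n2 (via fail)  ** P0@[19:20]
[21] read 'd'  n2⇒n1 (via fail)
[22] read 'b'  n1⇒n2  ** P0@[21:22]
[23] read 'b'  n2⇒n3 (via fail)
[24] read 'd'  n3⇒n1 (via fail)
[25] read 'd'  n1⇒n8
[26] read 'd'  n8⇒n8 (via fail)
[27] read 'd'  n8⇒n8 (via fail)
[28] read 'a'  n8⇒n9  ** P3@[26:28],P5@[28:28]
[29] read 'd'  n9⇒n7 (via fail)  ** P2@[28:29]
[30] read 'b'  n7⇒n2 (via fail)  ** P0@[29:30]
[31] read 'a'  n2⇒n6 (via fail)  ** P5@[31:31]
[32] read 'd'  n6⇒n7  ** P2@[31:32]
[33] read 'b'  n7⇒n2 (via fail)  ** P0@[32:33]
[34] read 'a'  n2⇒n6 (via fail)  ** P5@[34:34]
[35] read 'd'  n6⇒n7  ** P2@[34:35]
[36] read 'a'  n7⇒n6 (via fail)  ** P5@[36:36]

All matches (sorted): [[0,5],[1,5],[5,1],[8,1],[14,0],[15,5],[16,2],[17,0],[18,5],[19,2],[20,0],[22,0],[28,3],[28,5],[29,2],[30,0],[31,5],[32,2],[33,0],[34,5],[35,2],[36,5]]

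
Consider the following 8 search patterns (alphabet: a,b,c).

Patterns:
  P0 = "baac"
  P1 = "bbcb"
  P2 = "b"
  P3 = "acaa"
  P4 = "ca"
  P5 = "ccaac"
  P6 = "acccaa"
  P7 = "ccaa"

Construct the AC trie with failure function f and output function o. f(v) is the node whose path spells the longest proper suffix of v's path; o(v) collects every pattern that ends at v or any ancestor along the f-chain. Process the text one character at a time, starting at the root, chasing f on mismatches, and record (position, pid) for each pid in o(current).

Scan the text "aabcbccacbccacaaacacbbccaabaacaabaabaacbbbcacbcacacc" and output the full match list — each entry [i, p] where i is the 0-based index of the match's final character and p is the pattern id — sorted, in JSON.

Build:
Trie (insert patterns):
  n0 'ε': a→8 b→1 c→12
  n1 'b': a→2 b→5  [P2 ends]
  n2 'ba': a→3
  n3 'baa': c→4
  n4 'baac': ·  [P0 ends]
  n5 'bb': c→6
  n6 'bbc': b→7
  n7 'bbcb': ·  [P1 ends]
  n8 'a': c→9
  n9 'ac': a→10 c→18
  n10 'aca': a→11
  n11 'acaa': ·  [P3 ends]
  n12 'c': a→13 c→14
  n13 'ca': ·  [P4 ends]
  n14 'cc': a→15
  n15 'cca': a→16
  n16 'ccaa': c→17  [P7 ends]
  n17 'ccaac': ·  [P5 ends]
  n18 'acc': c→19
  n19 'accc': a→20
  n20 'accca': a→21
  n21 'acccaa': ·  [P6 ends]

Failure links (BFS by depth):
  n1('b'): parent n0 fail=0; on 'b' 0 → fail=0;  out {2}∪∅={2}
  n8('a'): parent n0 fail=0; on 'a' 0 → fail=0;  out ∅∪∅=∅
  n12('c'): parent n0 fail=0; on 'c' 0 → fail=0;  out ∅∪∅=∅
  n2('ba'): parent n1 fail=0; on 'a' 0 → fail=8;  out ∅∪∅=∅
  n5('bb'): parent n1 fail=0; on 'b' 0 → fail=1;  out ∅∪{2}={2}
  n9('ac'): parent n8 fail=0; on 'c' 0 → fail=12;  out ∅∪∅=∅
  n13('ca'): parent n12 fail=0; on 'a' 0 → fail=8;  out {4}∪∅={4}
  n14('cc'): parent n12 fail=0; on 'c' 0 → fail=12;  out ∅∪∅=∅
  n3('baa'): parent n2 fail=8; on 'a' 8→0 → fail=8;  out ∅∪∅=∅
  n6('bbc'): parent n5 fail=1; on 'c' 1→0 → fail=12;  out ∅∪∅=∅
  n10('aca'): parent n9 fail=12; on 'a' 12 → fail=13;  out ∅∪{4}={4}
  n15('cca'): parent n14 fail=12; on 'a' 12 → fail=13;  out ∅∪{4}={4}
  n18('acc'): parent n9 fail=12; on 'c' 12 → fail=14;  out ∅∪∅=∅
  n4('baac'): parent n3 fail=8; on 'c' 8 → fail=9;  out {0}∪∅={0}
  n7('bbcb'): parent n6 fail=12; on 'b' 12→0 → fail=1;  out {1}∪{2}={1,2}
  n11('acaa'): parent n10 fail=13; on 'a' 13→8→0 → fail=8;  out {3}∪∅={3}
  n16('ccaa'): parent n15 fail=13; on 'a' 13→8→0 → fail=8;  out {7}∪∅={7}
  n19('accc'): parent n18 fail=14; on 'c' 14→12 → fail=14;  out ∅∪∅=∅
  n17('ccaac'): parent n16 fail=8; on 'c' 8 → fail=9;  out {5}∪∅={5}
  n20('accca'): parent n19 fail=14; on 'a' 14 → fail=15;  out ∅∪{4}={4}
  n21('acccaa'): parent n20 fail=15; on 'a' 15 → fail=16;  out {6}∪{7}={6,7}

Run:
pos 0 'a': at 8
pos 1 'a': at 8 ·f
pos 2 'b': at 1 ·f  ** P2@[2:2]
pos 3 'c': at 12 ·f
pos 4 'b': at 1 ·f  ** P2@[4:4]
pos 5 'c': at 12 ·f
pos 6 'c': at 14
pos 7 'a': at 15  ** P4@[6:7]
pos 8 'c': at 9 ·f
pos 9 'b': at 1 ·f  ** P2@[9:9]
pos 10 'c': at 12 ·f
pos 11 'c': at 14
pos 12 'a': at 15  ** P4@[11:12]
pos 13 'c': at 9 ·f
pos 14 'a': at 10  ** P4@[13:14]
pos 15 'a': at 11  ** P3@[12:15]
pos 16 'a': at 8 ·f
pos 17 'c': at 9
pos 18 'a': at 10  ** P4@[17:18]
pos 19 'c': at 9 ·f
pos 20 'b': at 1 ·f  ** P2@[20:20]
pos 21 'b': at 5  ** P2@[21:21]
pos 22 'c': at 6
pos 23 'c': at 14 ·f
pos 24 'a': at 15  ** P4@[23:24]
pos 25 'a': at 16  ** P7@[22:25]
pos 26 'b': at 1 ·f  ** P2@[26:26]
pos 27 'a': at 2
pos 28 'a': at 3
pos 29 'c': at 4  ** P0@[26:29]
pos 30 'a': at 10 ·f  ** P4@[29:30]
pos 31 'a': at 11  ** P3@[28:31]
pos 32 'b': at 1 ·f  ** P2@[32:32]
pos 33 'a': at 2
pos 34 'a': at 3
pos 35 'b': at 1 ·f  ** P2@[35:35]
pos 36 'a': at 2
pos 37 'a': at 3
pos 38 'c': at 4  ** P0@[35:38]
pos 39 'b': at 1 ·f  ** P2@[39:39]
pos 40 'b': at 5  ** P2@[40:40]
pos 41 'b': at 5 ·f  ** P2@[41:41]
pos 42 'c': at 6
pos 43 'a': at 13 ·f  ** P4@[42:43]
pos 44 'c': at 9 ·f
pos 45 'b': at 1 ·f  ** P2@[45:45]
pos 46 'c': at 12 ·f
pos 47 'a': at 13  ** P4@[46:47]
pos 48 'c': at 9 ·f
pos 49 'a': at 10  ** P4@[48:49]
pos 50 'c': at 9 ·f
pos 51 'c': at 18

All matches (sorted): [[2,2],[4,2],[7,4],[9,2],[12,4],[14,4],[15,3],[18,4],[20,2],[21,2],[24,4],[25,7],[26,2],[29,0],[30,4],[31,3],[32,2],[35,2],[38,0],[39,2],[40,2],[41,2],[43,4],[45,2],[47,4],[49,4]]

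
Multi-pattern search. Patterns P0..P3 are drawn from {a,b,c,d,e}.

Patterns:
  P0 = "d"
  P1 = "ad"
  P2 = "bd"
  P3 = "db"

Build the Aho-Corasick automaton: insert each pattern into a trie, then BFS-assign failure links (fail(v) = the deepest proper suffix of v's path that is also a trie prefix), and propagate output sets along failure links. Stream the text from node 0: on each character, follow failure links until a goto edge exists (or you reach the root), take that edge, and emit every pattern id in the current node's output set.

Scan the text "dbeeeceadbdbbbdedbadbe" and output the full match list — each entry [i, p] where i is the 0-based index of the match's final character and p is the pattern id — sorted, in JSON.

Construct AC machine:
Trie nodes:
  n0 'ε': a→2 b→4 d→1
  n1 'd': b→6  ←P0
  n2 'a': d→3
  n3 'ad': ·  ←P1
  n4 'b': d→5
  n5 'bd': ·  ←P2
  n6 'db': ·  ←P3

BFS fail/out derivation:
  fail(1) 'd': from fail(0)=0 chase 'd': 0 ⇒ 0;  out={0}∪out(0)={0}
  fail(2) 'a': from fail(0)=0 chase 'a': 0 ⇒ 0;  out=∅∪out(0)=∅
  fail(4) 'b': from fail(0)=0 chase 'b': 0 ⇒ 0;  out=∅∪out(0)=∅
  fail(3) 'ad': from fail(2)=0 chase 'd': 0 ⇒ 1;  out={1}∪out(1)={0,1}
  fail(5) 'bd': from fail(4)=0 chase 'd': 0 ⇒ 1;  out={2}∪out(1)={0,2}
  fail(6) 'db': from fail(1)=0 chase 'b': 0 ⇒ 4;  out={3}∪out(4)={3}

Scan:
[0] read 'd'  n0⇒n1  ** P0@[0:0]
[1] read 'b'  n1⇒n6  ** P3@[0:1]
[2] read 'e'  n6⇒n0 (via fail)
[3] read 'e'  n0⇒n0
[4] read 'e'  n0⇒n0
[5] read 'c'  n0⇒n0
[6] read 'e'  n0⇒n0
[7] read 'a'  n0⇒n2
[8] read 'd'  n2⇒n3  ** P0@[8:8],P1@[7:8]
[9] read 'b'  n3⇒n6 (via fail)  ** P3@[8:9]
[10] read 'd'  n6⇒n5 (via fail)  ** P0@[10:10],P2@[9:10]
[11] read 'b'  n5⇒n6 (via fail)  ** P3@[10:11]
[12] read 'b'  n6⇒n4 (via fail)
[13] read 'b'  n4⇒n4 (via fail)
[14] read 'd'  n4⇒n5  ** P0@[14:14],P2@[13:14]
[15] read 'e'  n5⇒n0 (via fail)
[16] read 'd'  n0⇒n1  ** P0@[16:16]
[17] read 'b'  n1⇒n6  ** P3@[16:17]
[18] read 'a'  n6⇒n2 (via fail)
[19] read 'd'  n2⇒n3  ** P0@[19:19],P1@[18:19]
[20] read 'b'  n3⇒n6 (via fail)  ** P3@[19:20]
[21] read 'e'  n6⇒n0 (via fail)

Matches: [[0,0],[1,3],[8,0],[8,1],[9,3],[10,0],[10,2],[11,3],[14,0],[14,2],[16,0],[17,3],[19,0],[19,1],[20,3]]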